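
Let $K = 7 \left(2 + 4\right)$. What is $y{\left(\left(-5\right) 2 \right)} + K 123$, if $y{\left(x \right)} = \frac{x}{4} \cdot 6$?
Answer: $5151$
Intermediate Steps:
$y{\left(x \right)} = \frac{3 x}{2}$ ($y{\left(x \right)} = x \frac{1}{4} \cdot 6 = \frac{x}{4} \cdot 6 = \frac{3 x}{2}$)
$K = 42$ ($K = 7 \cdot 6 = 42$)
$y{\left(\left(-5\right) 2 \right)} + K 123 = \frac{3 \left(\left(-5\right) 2\right)}{2} + 42 \cdot 123 = \frac{3}{2} \left(-10\right) + 5166 = -15 + 5166 = 5151$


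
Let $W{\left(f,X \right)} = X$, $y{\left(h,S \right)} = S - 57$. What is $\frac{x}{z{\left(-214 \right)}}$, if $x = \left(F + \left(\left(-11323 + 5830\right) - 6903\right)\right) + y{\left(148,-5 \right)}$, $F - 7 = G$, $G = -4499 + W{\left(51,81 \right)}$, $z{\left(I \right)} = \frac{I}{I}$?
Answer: $-16869$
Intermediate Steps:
$y{\left(h,S \right)} = -57 + S$
$z{\left(I \right)} = 1$
$G = -4418$ ($G = -4499 + 81 = -4418$)
$F = -4411$ ($F = 7 - 4418 = -4411$)
$x = -16869$ ($x = \left(-4411 + \left(\left(-11323 + 5830\right) - 6903\right)\right) - 62 = \left(-4411 - 12396\right) - 62 = -16807 - 62 = -16869$)
$\frac{x}{z{\left(-214 \right)}} = - \frac{16869}{1} = \left(-16869\right) 1 = -16869$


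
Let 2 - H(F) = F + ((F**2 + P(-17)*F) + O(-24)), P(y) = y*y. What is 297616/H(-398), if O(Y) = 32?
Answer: -148808/21507 ≈ -6.9191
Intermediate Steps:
P(y) = y**2
H(F) = -30 - F**2 - 290*F (H(F) = 2 - (F + ((F**2 + (-17)**2*F) + 32)) = 2 - (F + ((F**2 + 289*F) + 32)) = 2 - (F + (32 + F**2 + 289*F)) = 2 - (32 + F**2 + 290*F) = 2 + (-32 - F**2 - 290*F) = -30 - F**2 - 290*F)
297616/H(-398) = 297616/(-30 - 1*(-398)**2 - 290*(-398)) = 297616/(-30 - 1*158404 + 115420) = 297616/(-30 - 158404 + 115420) = 297616/(-43014) = 297616*(-1/43014) = -148808/21507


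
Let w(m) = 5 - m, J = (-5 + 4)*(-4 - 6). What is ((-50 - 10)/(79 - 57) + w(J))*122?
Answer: -10370/11 ≈ -942.73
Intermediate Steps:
J = 10 (J = -1*(-10) = 10)
((-50 - 10)/(79 - 57) + w(J))*122 = ((-50 - 10)/(79 - 57) + (5 - 1*10))*122 = (-60/22 + (5 - 10))*122 = (-60*1/22 - 5)*122 = (-30/11 - 5)*122 = -85/11*122 = -10370/11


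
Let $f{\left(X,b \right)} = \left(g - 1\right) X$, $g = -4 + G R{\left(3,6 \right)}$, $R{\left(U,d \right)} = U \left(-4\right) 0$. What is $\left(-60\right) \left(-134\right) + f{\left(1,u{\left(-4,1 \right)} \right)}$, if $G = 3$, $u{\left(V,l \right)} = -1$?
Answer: $8035$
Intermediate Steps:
$R{\left(U,d \right)} = 0$ ($R{\left(U,d \right)} = - 4 U 0 = 0$)
$g = -4$ ($g = -4 + 3 \cdot 0 = -4 + 0 = -4$)
$f{\left(X,b \right)} = - 5 X$ ($f{\left(X,b \right)} = \left(-4 - 1\right) X = - 5 X$)
$\left(-60\right) \left(-134\right) + f{\left(1,u{\left(-4,1 \right)} \right)} = \left(-60\right) \left(-134\right) - 5 = 8040 - 5 = 8035$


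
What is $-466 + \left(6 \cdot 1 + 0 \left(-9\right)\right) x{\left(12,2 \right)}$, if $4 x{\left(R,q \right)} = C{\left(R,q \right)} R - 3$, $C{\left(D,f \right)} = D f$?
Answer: $- \frac{77}{2} \approx -38.5$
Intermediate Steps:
$x{\left(R,q \right)} = - \frac{3}{4} + \frac{q R^{2}}{4}$ ($x{\left(R,q \right)} = \frac{R q R - 3}{4} = \frac{q R^{2} - 3}{4} = \frac{-3 + q R^{2}}{4} = - \frac{3}{4} + \frac{q R^{2}}{4}$)
$-466 + \left(6 \cdot 1 + 0 \left(-9\right)\right) x{\left(12,2 \right)} = -466 + \left(6 \cdot 1 + 0 \left(-9\right)\right) \left(- \frac{3}{4} + \frac{1}{4} \cdot 2 \cdot 12^{2}\right) = -466 + \left(6 + 0\right) \left(- \frac{3}{4} + \frac{1}{4} \cdot 2 \cdot 144\right) = -466 + 6 \left(- \frac{3}{4} + 72\right) = -466 + 6 \cdot \frac{285}{4} = -466 + \frac{855}{2} = - \frac{77}{2}$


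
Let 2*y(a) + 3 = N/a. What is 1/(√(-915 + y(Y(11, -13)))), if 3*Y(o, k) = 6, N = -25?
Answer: -2*I*√3691/3691 ≈ -0.03292*I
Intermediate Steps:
Y(o, k) = 2 (Y(o, k) = (⅓)*6 = 2)
y(a) = -3/2 - 25/(2*a) (y(a) = -3/2 + (-25/a)/2 = -3/2 - 25/(2*a))
1/(√(-915 + y(Y(11, -13)))) = 1/(√(-915 + (½)*(-25 - 3*2)/2)) = 1/(√(-915 + (½)*(½)*(-25 - 6))) = 1/(√(-915 + (½)*(½)*(-31))) = 1/(√(-915 - 31/4)) = 1/(√(-3691/4)) = 1/(I*√3691/2) = -2*I*√3691/3691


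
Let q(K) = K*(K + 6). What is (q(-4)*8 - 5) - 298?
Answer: -367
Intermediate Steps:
q(K) = K*(6 + K)
(q(-4)*8 - 5) - 298 = (-4*(6 - 4)*8 - 5) - 298 = (-4*2*8 - 5) - 298 = (-8*8 - 5) - 298 = (-64 - 5) - 298 = -69 - 298 = -367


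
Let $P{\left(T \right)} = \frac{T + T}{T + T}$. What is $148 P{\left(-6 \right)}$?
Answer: $148$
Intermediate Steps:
$P{\left(T \right)} = 1$ ($P{\left(T \right)} = \frac{2 T}{2 T} = 2 T \frac{1}{2 T} = 1$)
$148 P{\left(-6 \right)} = 148 \cdot 1 = 148$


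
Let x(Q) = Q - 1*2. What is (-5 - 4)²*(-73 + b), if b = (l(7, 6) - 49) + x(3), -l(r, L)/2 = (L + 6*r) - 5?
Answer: -16767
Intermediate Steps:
x(Q) = -2 + Q (x(Q) = Q - 2 = -2 + Q)
l(r, L) = 10 - 12*r - 2*L (l(r, L) = -2*((L + 6*r) - 5) = -2*(-5 + L + 6*r) = 10 - 12*r - 2*L)
b = -134 (b = ((10 - 12*7 - 2*6) - 49) + (-2 + 3) = ((10 - 84 - 12) - 49) + 1 = (-86 - 49) + 1 = -135 + 1 = -134)
(-5 - 4)²*(-73 + b) = (-5 - 4)²*(-73 - 134) = (-9)²*(-207) = 81*(-207) = -16767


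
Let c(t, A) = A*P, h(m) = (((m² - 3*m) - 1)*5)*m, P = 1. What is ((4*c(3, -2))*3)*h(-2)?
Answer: 2160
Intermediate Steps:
h(m) = m*(-5 - 15*m + 5*m²) (h(m) = ((-1 + m² - 3*m)*5)*m = (-5 - 15*m + 5*m²)*m = m*(-5 - 15*m + 5*m²))
c(t, A) = A (c(t, A) = A*1 = A)
((4*c(3, -2))*3)*h(-2) = ((4*(-2))*3)*(5*(-2)*(-1 + (-2)² - 3*(-2))) = (-8*3)*(5*(-2)*(-1 + 4 + 6)) = -120*(-2)*9 = -24*(-90) = 2160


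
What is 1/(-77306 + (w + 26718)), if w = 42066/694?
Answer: -347/17533003 ≈ -1.9791e-5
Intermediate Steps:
w = 21033/347 (w = 42066*(1/694) = 21033/347 ≈ 60.614)
1/(-77306 + (w + 26718)) = 1/(-77306 + (21033/347 + 26718)) = 1/(-77306 + 9292179/347) = 1/(-17533003/347) = -347/17533003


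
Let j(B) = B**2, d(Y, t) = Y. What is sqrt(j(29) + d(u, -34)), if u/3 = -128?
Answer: sqrt(457) ≈ 21.378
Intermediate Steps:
u = -384 (u = 3*(-128) = -384)
sqrt(j(29) + d(u, -34)) = sqrt(29**2 - 384) = sqrt(841 - 384) = sqrt(457)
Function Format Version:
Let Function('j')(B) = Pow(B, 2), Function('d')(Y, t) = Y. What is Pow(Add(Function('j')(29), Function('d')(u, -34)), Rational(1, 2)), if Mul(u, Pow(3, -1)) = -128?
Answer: Pow(457, Rational(1, 2)) ≈ 21.378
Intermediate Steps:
u = -384 (u = Mul(3, -128) = -384)
Pow(Add(Function('j')(29), Function('d')(u, -34)), Rational(1, 2)) = Pow(Add(Pow(29, 2), -384), Rational(1, 2)) = Pow(Add(841, -384), Rational(1, 2)) = Pow(457, Rational(1, 2))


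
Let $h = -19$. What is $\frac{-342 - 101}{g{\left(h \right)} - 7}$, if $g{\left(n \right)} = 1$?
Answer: $\frac{443}{6} \approx 73.833$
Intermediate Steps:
$\frac{-342 - 101}{g{\left(h \right)} - 7} = \frac{-342 - 101}{1 - 7} = - \frac{443}{-6} = \left(-443\right) \left(- \frac{1}{6}\right) = \frac{443}{6}$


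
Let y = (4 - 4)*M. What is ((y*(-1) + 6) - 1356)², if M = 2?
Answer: 1822500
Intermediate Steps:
y = 0 (y = (4 - 4)*2 = 0*2 = 0)
((y*(-1) + 6) - 1356)² = ((0*(-1) + 6) - 1356)² = ((0 + 6) - 1356)² = (6 - 1356)² = (-1350)² = 1822500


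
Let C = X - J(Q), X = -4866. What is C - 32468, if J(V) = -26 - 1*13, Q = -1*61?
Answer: -37295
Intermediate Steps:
Q = -61
J(V) = -39 (J(V) = -26 - 13 = -39)
C = -4827 (C = -4866 - 1*(-39) = -4866 + 39 = -4827)
C - 32468 = -4827 - 32468 = -37295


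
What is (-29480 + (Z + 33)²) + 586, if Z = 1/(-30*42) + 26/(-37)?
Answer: -60531903544031/2173424400 ≈ -27851.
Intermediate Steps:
Z = -32797/46620 (Z = -1/30*1/42 + 26*(-1/37) = -1/1260 - 26/37 = -32797/46620 ≈ -0.70350)
(-29480 + (Z + 33)²) + 586 = (-29480 + (-32797/46620 + 33)²) + 586 = (-29480 + (1505663/46620)²) + 586 = (-29480 + 2267021069569/2173424400) + 586 = -61805530242431/2173424400 + 586 = -60531903544031/2173424400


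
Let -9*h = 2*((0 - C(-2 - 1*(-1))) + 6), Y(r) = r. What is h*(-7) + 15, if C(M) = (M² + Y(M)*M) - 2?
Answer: 73/3 ≈ 24.333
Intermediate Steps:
C(M) = -2 + 2*M² (C(M) = (M² + M*M) - 2 = (M² + M²) - 2 = 2*M² - 2 = -2 + 2*M²)
h = -4/3 (h = -2*((0 - (-2 + 2*(-2 - 1*(-1))²)) + 6)/9 = -2*((0 - (-2 + 2*(-2 + 1)²)) + 6)/9 = -2*((0 - (-2 + 2*(-1)²)) + 6)/9 = -2*((0 - (-2 + 2*1)) + 6)/9 = -2*((0 - (-2 + 2)) + 6)/9 = -2*((0 - 1*0) + 6)/9 = -2*((0 + 0) + 6)/9 = -2*(0 + 6)/9 = -2*6/9 = -⅑*12 = -4/3 ≈ -1.3333)
h*(-7) + 15 = -4/3*(-7) + 15 = 28/3 + 15 = 73/3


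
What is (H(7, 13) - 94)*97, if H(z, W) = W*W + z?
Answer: 7954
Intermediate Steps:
H(z, W) = z + W² (H(z, W) = W² + z = z + W²)
(H(7, 13) - 94)*97 = ((7 + 13²) - 94)*97 = ((7 + 169) - 94)*97 = (176 - 94)*97 = 82*97 = 7954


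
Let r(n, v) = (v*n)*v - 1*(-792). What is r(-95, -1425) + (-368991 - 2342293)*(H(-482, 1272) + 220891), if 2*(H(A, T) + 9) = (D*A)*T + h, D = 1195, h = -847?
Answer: 992625773145463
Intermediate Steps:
H(A, T) = -865/2 + 1195*A*T/2 (H(A, T) = -9 + ((1195*A)*T - 847)/2 = -9 + (1195*A*T - 847)/2 = -9 + (-847 + 1195*A*T)/2 = -9 + (-847/2 + 1195*A*T/2) = -865/2 + 1195*A*T/2)
r(n, v) = 792 + n*v² (r(n, v) = (n*v)*v + 792 = n*v² + 792 = 792 + n*v²)
r(-95, -1425) + (-368991 - 2342293)*(H(-482, 1272) + 220891) = (792 - 95*(-1425)²) + (-368991 - 2342293)*((-865/2 + (1195/2)*(-482)*1272) + 220891) = (792 - 95*2030625) - 2711284*((-865/2 - 366329640) + 220891) = (792 - 192909375) - 2711284*(-732660145/2 + 220891) = -192908583 - 2711284*(-732218363/2) = -192908583 + 992625966054046 = 992625773145463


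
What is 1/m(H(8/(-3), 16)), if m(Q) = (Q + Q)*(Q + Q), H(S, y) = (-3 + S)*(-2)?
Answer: 9/4624 ≈ 0.0019464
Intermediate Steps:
H(S, y) = 6 - 2*S
m(Q) = 4*Q² (m(Q) = (2*Q)*(2*Q) = 4*Q²)
1/m(H(8/(-3), 16)) = 1/(4*(6 - 16/(-3))²) = 1/(4*(6 - 16*(-1)/3)²) = 1/(4*(6 - 2*(-8/3))²) = 1/(4*(6 + 16/3)²) = 1/(4*(34/3)²) = 1/(4*(1156/9)) = 1/(4624/9) = 9/4624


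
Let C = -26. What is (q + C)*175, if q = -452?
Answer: -83650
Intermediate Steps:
(q + C)*175 = (-452 - 26)*175 = -478*175 = -83650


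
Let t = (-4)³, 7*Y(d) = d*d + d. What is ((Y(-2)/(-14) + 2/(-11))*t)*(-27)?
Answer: -188352/539 ≈ -349.45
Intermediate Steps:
Y(d) = d/7 + d²/7 (Y(d) = (d*d + d)/7 = (d² + d)/7 = (d + d²)/7 = d/7 + d²/7)
t = -64
((Y(-2)/(-14) + 2/(-11))*t)*(-27) = ((((⅐)*(-2)*(1 - 2))/(-14) + 2/(-11))*(-64))*(-27) = ((((⅐)*(-2)*(-1))*(-1/14) + 2*(-1/11))*(-64))*(-27) = (((2/7)*(-1/14) - 2/11)*(-64))*(-27) = ((-1/49 - 2/11)*(-64))*(-27) = -109/539*(-64)*(-27) = (6976/539)*(-27) = -188352/539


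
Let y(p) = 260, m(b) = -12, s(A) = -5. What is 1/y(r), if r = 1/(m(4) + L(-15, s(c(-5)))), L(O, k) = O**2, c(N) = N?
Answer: 1/260 ≈ 0.0038462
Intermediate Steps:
r = 1/213 (r = 1/(-12 + (-15)**2) = 1/(-12 + 225) = 1/213 ≈ 0.0046948)
1/y(r) = 1/260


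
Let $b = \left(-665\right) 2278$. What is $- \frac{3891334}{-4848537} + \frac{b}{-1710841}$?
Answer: $\frac{14002356997084}{8295075889617} \approx 1.688$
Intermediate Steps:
$b = -1514870$
$- \frac{3891334}{-4848537} + \frac{b}{-1710841} = - \frac{3891334}{-4848537} - \frac{1514870}{-1710841} = \left(-3891334\right) \left(- \frac{1}{4848537}\right) - - \frac{1514870}{1710841} = \frac{3891334}{4848537} + \frac{1514870}{1710841} = \frac{14002356997084}{8295075889617}$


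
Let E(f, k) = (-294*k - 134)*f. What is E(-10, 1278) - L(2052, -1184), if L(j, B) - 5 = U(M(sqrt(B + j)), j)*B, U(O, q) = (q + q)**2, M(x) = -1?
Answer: 19945652799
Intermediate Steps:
U(O, q) = 4*q**2 (U(O, q) = (2*q)**2 = 4*q**2)
E(f, k) = f*(-134 - 294*k) (E(f, k) = (-134 - 294*k)*f = f*(-134 - 294*k))
L(j, B) = 5 + 4*B*j**2 (L(j, B) = 5 + (4*j**2)*B = 5 + 4*B*j**2)
E(-10, 1278) - L(2052, -1184) = -2*(-10)*(67 + 147*1278) - (5 + 4*(-1184)*2052**2) = -2*(-10)*(67 + 187866) - (5 + 4*(-1184)*4210704) = -2*(-10)*187933 - (5 - 19941894144) = 3758660 - 1*(-19941894139) = 3758660 + 19941894139 = 19945652799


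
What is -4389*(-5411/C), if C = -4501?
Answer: -3392697/643 ≈ -5276.4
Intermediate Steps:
-4389*(-5411/C) = -4389/((-4501/(-5411))) = -4389/((-4501*(-1/5411))) = -4389/643/773 = -4389*773/643 = -3392697/643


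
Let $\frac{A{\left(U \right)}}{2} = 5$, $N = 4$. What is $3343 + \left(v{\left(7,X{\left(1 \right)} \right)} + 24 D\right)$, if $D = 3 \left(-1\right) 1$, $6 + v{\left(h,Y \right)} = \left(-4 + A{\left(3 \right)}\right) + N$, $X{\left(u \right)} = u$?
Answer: $3275$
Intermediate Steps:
$A{\left(U \right)} = 10$ ($A{\left(U \right)} = 2 \cdot 5 = 10$)
$v{\left(h,Y \right)} = 4$ ($v{\left(h,Y \right)} = -6 + \left(\left(-4 + 10\right) + 4\right) = -6 + \left(6 + 4\right) = -6 + 10 = 4$)
$D = -3$ ($D = \left(-3\right) 1 = -3$)
$3343 + \left(v{\left(7,X{\left(1 \right)} \right)} + 24 D\right) = 3343 + \left(4 + 24 \left(-3\right)\right) = 3343 + \left(4 - 72\right) = 3343 - 68 = 3275$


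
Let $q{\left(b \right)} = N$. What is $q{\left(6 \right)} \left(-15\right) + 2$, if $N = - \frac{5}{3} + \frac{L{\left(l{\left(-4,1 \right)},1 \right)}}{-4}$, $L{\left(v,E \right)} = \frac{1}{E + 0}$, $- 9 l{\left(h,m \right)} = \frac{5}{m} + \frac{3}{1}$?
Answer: $\frac{123}{4} \approx 30.75$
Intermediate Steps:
$l{\left(h,m \right)} = - \frac{1}{3} - \frac{5}{9 m}$ ($l{\left(h,m \right)} = - \frac{\frac{5}{m} + \frac{3}{1}}{9} = - \frac{\frac{5}{m} + 3 \cdot 1}{9} = - \frac{\frac{5}{m} + 3}{9} = - \frac{3 + \frac{5}{m}}{9} = - \frac{1}{3} - \frac{5}{9 m}$)
$L{\left(v,E \right)} = \frac{1}{E}$
$N = - \frac{23}{12}$ ($N = - \frac{5}{3} + \frac{1}{1 \left(-4\right)} = \left(-5\right) \frac{1}{3} + 1 \left(- \frac{1}{4}\right) = - \frac{5}{3} - \frac{1}{4} = - \frac{23}{12} \approx -1.9167$)
$q{\left(b \right)} = - \frac{23}{12}$
$q{\left(6 \right)} \left(-15\right) + 2 = \left(- \frac{23}{12}\right) \left(-15\right) + 2 = \frac{115}{4} + 2 = \frac{123}{4}$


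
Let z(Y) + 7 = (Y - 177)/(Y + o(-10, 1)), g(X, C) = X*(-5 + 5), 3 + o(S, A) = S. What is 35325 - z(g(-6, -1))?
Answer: 459139/13 ≈ 35318.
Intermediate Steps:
o(S, A) = -3 + S
g(X, C) = 0 (g(X, C) = X*0 = 0)
z(Y) = -7 + (-177 + Y)/(-13 + Y) (z(Y) = -7 + (Y - 177)/(Y + (-3 - 10)) = -7 + (-177 + Y)/(Y - 13) = -7 + (-177 + Y)/(-13 + Y))
35325 - z(g(-6, -1)) = 35325 - 2*(-43 - 3*0)/(-13 + 0) = 35325 - 2*(-43 + 0)/(-13) = 35325 - 2*(-1)*(-43)/13 = 35325 - 1*86/13 = 35325 - 86/13 = 459139/13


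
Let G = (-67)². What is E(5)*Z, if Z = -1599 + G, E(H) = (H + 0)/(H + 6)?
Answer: 14450/11 ≈ 1313.6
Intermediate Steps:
G = 4489
E(H) = H/(6 + H)
Z = 2890 (Z = -1599 + 4489 = 2890)
E(5)*Z = (5/(6 + 5))*2890 = (5/11)*2890 = 14450/11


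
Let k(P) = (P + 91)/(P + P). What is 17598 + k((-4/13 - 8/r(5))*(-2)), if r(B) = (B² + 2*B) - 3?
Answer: 1023079/58 ≈ 17639.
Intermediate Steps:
r(B) = -3 + B² + 2*B
k(P) = (91 + P)/(2*P) (k(P) = (91 + P)/((2*P)) = (91 + P)*(1/(2*P)) = (91 + P)/(2*P))
17598 + k((-4/13 - 8/r(5))*(-2)) = 17598 + (91 + (-4/13 - 8/(-3 + 5² + 2*5))*(-2))/(2*(((-4/13 - 8/(-3 + 5² + 2*5))*(-2)))) = 17598 + (91 + (-4*1/13 - 8/(-3 + 25 + 10))*(-2))/(2*(((-4*1/13 - 8/(-3 + 25 + 10))*(-2)))) = 17598 + (91 + (-4/13 - 8/32)*(-2))/(2*(((-4/13 - 8/32)*(-2)))) = 17598 + (91 + (-4/13 - 8*1/32)*(-2))/(2*(((-4/13 - 8*1/32)*(-2)))) = 17598 + (91 + (-4/13 - ¼)*(-2))/(2*(((-4/13 - ¼)*(-2)))) = 17598 + (91 - 29/52*(-2))/(2*((-29/52*(-2)))) = 17598 + (91 + 29/26)/(2*(29/26)) = 17598 + (½)*(26/29)*(2395/26) = 17598 + 2395/58 = 1023079/58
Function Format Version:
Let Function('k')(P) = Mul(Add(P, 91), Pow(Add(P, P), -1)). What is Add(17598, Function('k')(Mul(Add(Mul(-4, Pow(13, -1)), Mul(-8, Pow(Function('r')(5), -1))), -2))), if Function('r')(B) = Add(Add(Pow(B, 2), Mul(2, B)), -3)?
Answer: Rational(1023079, 58) ≈ 17639.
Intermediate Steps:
Function('r')(B) = Add(-3, Pow(B, 2), Mul(2, B))
Function('k')(P) = Mul(Rational(1, 2), Pow(P, -1), Add(91, P)) (Function('k')(P) = Mul(Add(91, P), Pow(Mul(2, P), -1)) = Mul(Add(91, P), Mul(Rational(1, 2), Pow(P, -1))) = Mul(Rational(1, 2), Pow(P, -1), Add(91, P)))
Add(17598, Function('k')(Mul(Add(Mul(-4, Pow(13, -1)), Mul(-8, Pow(Function('r')(5), -1))), -2))) = Add(17598, Mul(Rational(1, 2), Pow(Mul(Add(Mul(-4, Pow(13, -1)), Mul(-8, Pow(Add(-3, Pow(5, 2), Mul(2, 5)), -1))), -2), -1), Add(91, Mul(Add(Mul(-4, Pow(13, -1)), Mul(-8, Pow(Add(-3, Pow(5, 2), Mul(2, 5)), -1))), -2)))) = Add(17598, Mul(Rational(1, 2), Pow(Mul(Add(Mul(-4, Rational(1, 13)), Mul(-8, Pow(Add(-3, 25, 10), -1))), -2), -1), Add(91, Mul(Add(Mul(-4, Rational(1, 13)), Mul(-8, Pow(Add(-3, 25, 10), -1))), -2)))) = Add(17598, Mul(Rational(1, 2), Pow(Mul(Add(Rational(-4, 13), Mul(-8, Pow(32, -1))), -2), -1), Add(91, Mul(Add(Rational(-4, 13), Mul(-8, Pow(32, -1))), -2)))) = Add(17598, Mul(Rational(1, 2), Pow(Mul(Add(Rational(-4, 13), Mul(-8, Rational(1, 32))), -2), -1), Add(91, Mul(Add(Rational(-4, 13), Mul(-8, Rational(1, 32))), -2)))) = Add(17598, Mul(Rational(1, 2), Pow(Mul(Add(Rational(-4, 13), Rational(-1, 4)), -2), -1), Add(91, Mul(Add(Rational(-4, 13), Rational(-1, 4)), -2)))) = Add(17598, Mul(Rational(1, 2), Pow(Mul(Rational(-29, 52), -2), -1), Add(91, Mul(Rational(-29, 52), -2)))) = Add(17598, Mul(Rational(1, 2), Pow(Rational(29, 26), -1), Add(91, Rational(29, 26)))) = Add(17598, Mul(Rational(1, 2), Rational(26, 29), Rational(2395, 26))) = Add(17598, Rational(2395, 58)) = Rational(1023079, 58)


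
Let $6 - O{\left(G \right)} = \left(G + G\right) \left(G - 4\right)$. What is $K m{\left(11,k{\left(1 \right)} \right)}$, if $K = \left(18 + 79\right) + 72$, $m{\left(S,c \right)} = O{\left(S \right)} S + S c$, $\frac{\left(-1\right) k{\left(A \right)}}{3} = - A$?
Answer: $-269555$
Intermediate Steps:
$O{\left(G \right)} = 6 - 2 G \left(-4 + G\right)$ ($O{\left(G \right)} = 6 - \left(G + G\right) \left(G - 4\right) = 6 - 2 G \left(-4 + G\right)$)
$k{\left(A \right)} = 3 A$ ($k{\left(A \right)} = - 3 \left(- A\right) = 3 A$)
$m{\left(S,c \right)} = S c + S \left(6 - 2 S^{2} + 8 S\right)$ ($m{\left(S,c \right)} = \left(6 - 2 S^{2} + 8 S\right) S + S c = S \left(6 - 2 S^{2} + 8 S\right) + S c = S c + S \left(6 - 2 S^{2} + 8 S\right)$)
$K = 169$ ($K = 97 + 72 = 169$)
$K m{\left(11,k{\left(1 \right)} \right)} = 169 \cdot 11 \left(6 + 3 \cdot 1 - 2 \cdot 11^{2} + 8 \cdot 11\right) = 169 \cdot 11 \left(6 + 3 - 242 + 88\right) = 169 \cdot 11 \left(-145\right) = 169 \left(-1595\right) = -269555$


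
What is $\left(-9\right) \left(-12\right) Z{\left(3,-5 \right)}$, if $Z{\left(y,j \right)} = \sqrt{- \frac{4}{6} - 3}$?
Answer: $36 i \sqrt{33} \approx 206.8 i$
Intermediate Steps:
$Z{\left(y,j \right)} = \frac{i \sqrt{33}}{3}$ ($Z{\left(y,j \right)} = \sqrt{\left(-4\right) \frac{1}{6} - 3} = \sqrt{- \frac{2}{3} - 3} = \sqrt{- \frac{11}{3}} = \frac{i \sqrt{33}}{3}$)
$\left(-9\right) \left(-12\right) Z{\left(3,-5 \right)} = \left(-9\right) \left(-12\right) \frac{i \sqrt{33}}{3} = 108 \frac{i \sqrt{33}}{3} = 36 i \sqrt{33}$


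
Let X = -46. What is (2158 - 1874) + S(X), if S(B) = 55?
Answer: 339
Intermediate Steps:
(2158 - 1874) + S(X) = (2158 - 1874) + 55 = 284 + 55 = 339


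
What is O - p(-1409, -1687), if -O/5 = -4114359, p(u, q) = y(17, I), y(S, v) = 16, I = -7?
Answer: 20571779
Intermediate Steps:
p(u, q) = 16
O = 20571795 (O = -5*(-4114359) = 20571795)
O - p(-1409, -1687) = 20571795 - 1*16 = 20571795 - 16 = 20571779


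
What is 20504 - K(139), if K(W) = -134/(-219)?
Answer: 4490242/219 ≈ 20503.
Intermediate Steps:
K(W) = 134/219 (K(W) = -134*(-1/219) = 134/219)
20504 - K(139) = 20504 - 1*134/219 = 20504 - 134/219 = 4490242/219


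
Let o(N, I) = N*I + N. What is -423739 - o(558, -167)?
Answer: -331111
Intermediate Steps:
o(N, I) = N + I*N (o(N, I) = I*N + N = N + I*N)
-423739 - o(558, -167) = -423739 - 558*(1 - 167) = -423739 - 558*(-166) = -423739 - 1*(-92628) = -423739 + 92628 = -331111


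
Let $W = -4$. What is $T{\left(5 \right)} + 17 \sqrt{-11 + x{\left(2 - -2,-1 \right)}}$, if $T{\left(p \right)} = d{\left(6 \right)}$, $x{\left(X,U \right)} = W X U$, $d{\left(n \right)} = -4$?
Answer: $-4 + 17 \sqrt{5} \approx 34.013$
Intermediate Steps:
$x{\left(X,U \right)} = - 4 U X$ ($x{\left(X,U \right)} = - 4 X U = - 4 U X$)
$T{\left(p \right)} = -4$
$T{\left(5 \right)} + 17 \sqrt{-11 + x{\left(2 - -2,-1 \right)}} = -4 + 17 \sqrt{-11 - - 4 \left(2 - -2\right)} = -4 + 17 \sqrt{-11 - - 4 \left(2 + 2\right)} = -4 + 17 \sqrt{-11 - \left(-4\right) 4} = -4 + 17 \sqrt{-11 + 16} = -4 + 17 \sqrt{5}$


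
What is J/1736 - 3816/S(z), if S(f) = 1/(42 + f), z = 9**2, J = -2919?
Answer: -116403681/248 ≈ -4.6937e+5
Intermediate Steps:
z = 81
J/1736 - 3816/S(z) = -2919/1736 - 3816/(1/(42 + 81)) = -2919*1/1736 - 3816/(1/123) = -417/248 - 3816/1/123 = -417/248 - 3816*123 = -417/248 - 469368 = -116403681/248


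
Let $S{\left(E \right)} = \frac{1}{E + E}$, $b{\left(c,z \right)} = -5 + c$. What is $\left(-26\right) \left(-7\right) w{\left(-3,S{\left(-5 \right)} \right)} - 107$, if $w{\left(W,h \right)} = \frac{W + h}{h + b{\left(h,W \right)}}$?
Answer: $\frac{3}{2} \approx 1.5$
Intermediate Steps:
$S{\left(E \right)} = \frac{1}{2 E}$
$w{\left(W,h \right)} = \frac{W + h}{-5 + 2 h}$ ($w{\left(W,h \right)} = \frac{W + h}{h + \left(-5 + h\right)} = \frac{W + h}{-5 + 2 h}$)
$\left(-26\right) \left(-7\right) w{\left(-3,S{\left(-5 \right)} \right)} - 107 = \left(-26\right) \left(-7\right) \frac{-3 + \frac{1}{2 \left(-5\right)}}{-5 + 2 \frac{1}{2 \left(-5\right)}} - 107 = 182 \frac{-3 + \frac{1}{2} \left(- \frac{1}{5}\right)}{-5 + 2 \cdot \frac{1}{2} \left(- \frac{1}{5}\right)} - 107 = 182 \frac{-3 - \frac{1}{10}}{-5 + 2 \left(- \frac{1}{10}\right)} - 107 = 182 \frac{1}{-5 - \frac{1}{5}} \left(- \frac{31}{10}\right) - 107 = 182 \frac{1}{- \frac{26}{5}} \left(- \frac{31}{10}\right) - 107 = 182 \left(\left(- \frac{5}{26}\right) \left(- \frac{31}{10}\right)\right) - 107 = 182 \cdot \frac{31}{52} - 107 = \frac{217}{2} - 107 = \frac{3}{2}$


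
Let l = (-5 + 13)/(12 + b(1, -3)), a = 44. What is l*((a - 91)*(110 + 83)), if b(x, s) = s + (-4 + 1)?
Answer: -36284/3 ≈ -12095.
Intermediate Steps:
b(x, s) = -3 + s (b(x, s) = s - 3 = -3 + s)
l = 4/3 (l = (-5 + 13)/(12 + (-3 - 3)) = 8/(12 - 6) = 8/6 = 8*(1/6) = 4/3 ≈ 1.3333)
l*((a - 91)*(110 + 83)) = 4*((44 - 91)*(110 + 83))/3 = 4*(-47*193)/3 = (4/3)*(-9071) = -36284/3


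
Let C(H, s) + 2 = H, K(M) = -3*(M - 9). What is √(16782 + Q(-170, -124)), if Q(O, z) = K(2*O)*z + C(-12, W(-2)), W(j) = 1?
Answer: 2*I*√28265 ≈ 336.24*I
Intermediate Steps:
K(M) = 27 - 3*M (K(M) = -3*(-9 + M) = 27 - 3*M)
C(H, s) = -2 + H
Q(O, z) = -14 + z*(27 - 6*O) (Q(O, z) = (27 - 6*O)*z + (-2 - 12) = (27 - 6*O)*z - 14 = z*(27 - 6*O) - 14 = -14 + z*(27 - 6*O))
√(16782 + Q(-170, -124)) = √(16782 + (-14 + 27*(-124) - 6*(-170)*(-124))) = √(16782 + (-14 - 3348 - 126480)) = √(16782 - 129842) = √(-113060) = 2*I*√28265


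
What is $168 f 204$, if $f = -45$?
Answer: $-1542240$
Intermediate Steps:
$168 f 204 = 168 \left(-45\right) 204 = \left(-7560\right) 204 = -1542240$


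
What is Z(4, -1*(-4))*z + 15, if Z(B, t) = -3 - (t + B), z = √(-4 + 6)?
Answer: 15 - 11*√2 ≈ -0.55635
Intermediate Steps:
z = √2 ≈ 1.4142
Z(B, t) = -3 - B - t (Z(B, t) = -3 - (B + t) = -3 + (-B - t) = -3 - B - t)
Z(4, -1*(-4))*z + 15 = (-3 - 1*4 - (-1)*(-4))*√2 + 15 = (-3 - 4 - 1*4)*√2 + 15 = (-3 - 4 - 4)*√2 + 15 = -11*√2 + 15 = 15 - 11*√2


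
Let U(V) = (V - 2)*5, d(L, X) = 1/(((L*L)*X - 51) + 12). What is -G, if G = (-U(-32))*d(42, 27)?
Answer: -170/47589 ≈ -0.0035723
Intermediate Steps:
d(L, X) = 1/(-39 + X*L²) (d(L, X) = 1/((L²*X - 51) + 12) = 1/((X*L² - 51) + 12) = 1/((-51 + X*L²) + 12) = 1/(-39 + X*L²))
U(V) = -10 + 5*V (U(V) = (-2 + V)*5 = -10 + 5*V)
G = 170/47589 (G = (-(-10 + 5*(-32)))/(-39 + 27*42²) = (-(-10 - 160))/(-39 + 27*1764) = (-1*(-170))/(-39 + 47628) = 170/47589 ≈ 0.0035723)
-G = -1*170/47589 = -170/47589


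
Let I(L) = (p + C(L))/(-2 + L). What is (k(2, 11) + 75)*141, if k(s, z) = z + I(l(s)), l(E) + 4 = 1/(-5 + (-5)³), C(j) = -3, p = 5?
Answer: 9433746/781 ≈ 12079.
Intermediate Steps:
l(E) = -521/130 (l(E) = -4 + 1/(-5 + (-5)³) = -4 + 1/(-5 - 125) = -4 + 1/(-130) = -4 - 1/130 = -521/130)
I(L) = 2/(-2 + L) (I(L) = (5 - 3)/(-2 + L) = 2/(-2 + L))
k(s, z) = -260/781 + z (k(s, z) = z + 2/(-2 - 521/130) = z + 2/(-781/130) = z + 2*(-130/781) = z - 260/781 = -260/781 + z)
(k(2, 11) + 75)*141 = ((-260/781 + 11) + 75)*141 = (8331/781 + 75)*141 = (66906/781)*141 = 9433746/781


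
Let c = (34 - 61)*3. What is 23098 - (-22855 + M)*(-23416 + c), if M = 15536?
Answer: -171951445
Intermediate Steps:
c = -81 (c = -27*3 = -81)
23098 - (-22855 + M)*(-23416 + c) = 23098 - (-22855 + 15536)*(-23416 - 81) = 23098 - (-7319)*(-23497) = 23098 - 1*171974543 = 23098 - 171974543 = -171951445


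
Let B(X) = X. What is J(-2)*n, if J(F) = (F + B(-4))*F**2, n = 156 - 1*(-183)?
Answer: -8136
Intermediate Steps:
n = 339 (n = 156 + 183 = 339)
J(F) = F**2*(-4 + F) (J(F) = (F - 4)*F**2 = (-4 + F)*F**2 = F**2*(-4 + F))
J(-2)*n = ((-2)**2*(-4 - 2))*339 = (4*(-6))*339 = -24*339 = -8136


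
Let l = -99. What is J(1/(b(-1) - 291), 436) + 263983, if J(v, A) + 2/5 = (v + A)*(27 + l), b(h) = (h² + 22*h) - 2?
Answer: 182583801/785 ≈ 2.3259e+5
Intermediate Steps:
b(h) = -2 + h² + 22*h
J(v, A) = -⅖ - 72*A - 72*v (J(v, A) = -⅖ + (v + A)*(27 - 99) = -⅖ + (A + v)*(-72) = -⅖ + (-72*A - 72*v) = -⅖ - 72*A - 72*v)
J(1/(b(-1) - 291), 436) + 263983 = (-⅖ - 72*436 - 72/((-2 + (-1)² + 22*(-1)) - 291)) + 263983 = (-⅖ - 31392 - 72/((-2 + 1 - 22) - 291)) + 263983 = (-⅖ - 31392 - 72/(-23 - 291)) + 263983 = (-⅖ - 31392 - 72/(-314)) + 263983 = (-⅖ - 31392 - 72*(-1/314)) + 263983 = (-⅖ - 31392 + 36/157) + 263983 = -24642854/785 + 263983 = 182583801/785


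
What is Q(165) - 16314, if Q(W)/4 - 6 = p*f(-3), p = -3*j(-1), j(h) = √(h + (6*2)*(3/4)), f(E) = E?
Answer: -16290 + 72*√2 ≈ -16188.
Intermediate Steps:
j(h) = √(9 + h) (j(h) = √(h + 12*(3*(¼))) = √(h + 12*(¾)) = √(h + 9) = √(9 + h))
p = -6*√2 (p = -3*√(9 - 1) = -6*√2 ≈ -8.4853)
Q(W) = 24 + 72*√2 (Q(W) = 24 + 4*(-6*√2*(-3)) = 24 + 4*(18*√2) = 24 + 72*√2)
Q(165) - 16314 = (24 + 72*√2) - 16314 = -16290 + 72*√2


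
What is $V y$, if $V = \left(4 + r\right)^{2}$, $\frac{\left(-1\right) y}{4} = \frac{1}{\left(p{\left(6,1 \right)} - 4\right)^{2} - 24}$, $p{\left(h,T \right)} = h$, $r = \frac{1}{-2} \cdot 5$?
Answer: $\frac{9}{20} \approx 0.45$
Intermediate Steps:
$r = - \frac{5}{2}$ ($r = \left(- \frac{1}{2}\right) 5 = - \frac{5}{2} \approx -2.5$)
$y = \frac{1}{5}$ ($y = - \frac{4}{\left(6 - 4\right)^{2} - 24} = - \frac{4}{2^{2} - 24} = - \frac{4}{4 - 24} = - \frac{4}{-20} = \left(-4\right) \left(- \frac{1}{20}\right) = \frac{1}{5} \approx 0.2$)
$V = \frac{9}{4}$ ($V = \left(4 - \frac{5}{2}\right)^{2} = \left(\frac{3}{2}\right)^{2} = \frac{9}{4} \approx 2.25$)
$V y = \frac{9}{4} \cdot \frac{1}{5} = \frac{9}{20}$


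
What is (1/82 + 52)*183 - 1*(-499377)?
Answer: 41729409/82 ≈ 5.0890e+5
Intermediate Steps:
(1/82 + 52)*183 - 1*(-499377) = (1/82 + 52)*183 + 499377 = (4265/82)*183 + 499377 = 780495/82 + 499377 = 41729409/82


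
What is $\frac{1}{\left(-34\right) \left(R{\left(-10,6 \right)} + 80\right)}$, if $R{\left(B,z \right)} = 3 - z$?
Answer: $- \frac{1}{2618} \approx -0.00038197$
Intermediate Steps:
$\frac{1}{\left(-34\right) \left(R{\left(-10,6 \right)} + 80\right)} = \frac{1}{\left(-34\right) \left(\left(3 - 6\right) + 80\right)} = \frac{1}{\left(-34\right) \left(-3 + 80\right)} = \frac{1}{\left(-34\right) 77} = \frac{1}{-2618} = - \frac{1}{2618}$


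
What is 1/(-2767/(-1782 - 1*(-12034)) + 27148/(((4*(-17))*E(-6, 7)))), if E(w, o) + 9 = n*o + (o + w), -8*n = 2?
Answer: 6797076/276486775 ≈ 0.024584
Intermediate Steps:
n = -¼ (n = -⅛*2 = -¼ ≈ -0.25000)
E(w, o) = -9 + w + 3*o/4 (E(w, o) = -9 + (-o/4 + (o + w)) = -9 + (w + 3*o/4) = -9 + w + 3*o/4)
1/(-2767/(-1782 - 1*(-12034)) + 27148/(((4*(-17))*E(-6, 7)))) = 1/(-2767/(-1782 - 1*(-12034)) + 27148/(((4*(-17))*(-9 - 6 + (¾)*7)))) = 1/(-2767/(-1782 + 12034) + 27148/((-68*(-9 - 6 + 21/4)))) = 1/(-2767/10252 + 27148/((-68*(-39/4)))) = 1/(-2767*1/10252 + 27148/663) = 1/(-2767/10252 + 27148*(1/663)) = 1/(-2767/10252 + 27148/663) = 1/(276486775/6797076) = 6797076/276486775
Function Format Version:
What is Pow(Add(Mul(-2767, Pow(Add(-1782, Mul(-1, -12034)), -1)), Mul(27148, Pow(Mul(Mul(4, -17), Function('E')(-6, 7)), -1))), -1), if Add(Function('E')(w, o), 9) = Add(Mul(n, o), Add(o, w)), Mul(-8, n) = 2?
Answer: Rational(6797076, 276486775) ≈ 0.024584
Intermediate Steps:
n = Rational(-1, 4) (n = Mul(Rational(-1, 8), 2) = Rational(-1, 4) ≈ -0.25000)
Function('E')(w, o) = Add(-9, w, Mul(Rational(3, 4), o)) (Function('E')(w, o) = Add(-9, Add(Mul(Rational(-1, 4), o), Add(o, w))) = Add(-9, Add(w, Mul(Rational(3, 4), o))) = Add(-9, w, Mul(Rational(3, 4), o)))
Pow(Add(Mul(-2767, Pow(Add(-1782, Mul(-1, -12034)), -1)), Mul(27148, Pow(Mul(Mul(4, -17), Function('E')(-6, 7)), -1))), -1) = Pow(Add(Mul(-2767, Pow(Add(-1782, Mul(-1, -12034)), -1)), Mul(27148, Pow(Mul(Mul(4, -17), Add(-9, -6, Mul(Rational(3, 4), 7))), -1))), -1) = Pow(Add(Mul(-2767, Pow(Add(-1782, 12034), -1)), Mul(27148, Pow(Mul(-68, Add(-9, -6, Rational(21, 4))), -1))), -1) = Pow(Add(Mul(-2767, Pow(10252, -1)), Mul(27148, Pow(Mul(-68, Rational(-39, 4)), -1))), -1) = Pow(Add(Mul(-2767, Rational(1, 10252)), Mul(27148, Pow(663, -1))), -1) = Pow(Add(Rational(-2767, 10252), Mul(27148, Rational(1, 663))), -1) = Pow(Add(Rational(-2767, 10252), Rational(27148, 663)), -1) = Pow(Rational(276486775, 6797076), -1) = Rational(6797076, 276486775)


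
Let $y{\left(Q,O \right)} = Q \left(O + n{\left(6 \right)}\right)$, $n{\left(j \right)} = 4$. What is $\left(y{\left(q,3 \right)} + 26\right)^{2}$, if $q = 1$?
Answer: $1089$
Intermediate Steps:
$y{\left(Q,O \right)} = Q \left(4 + O\right)$ ($y{\left(Q,O \right)} = Q \left(O + 4\right) = Q \left(4 + O\right)$)
$\left(y{\left(q,3 \right)} + 26\right)^{2} = \left(1 \left(4 + 3\right) + 26\right)^{2} = \left(1 \cdot 7 + 26\right)^{2} = \left(7 + 26\right)^{2} = 33^{2} = 1089$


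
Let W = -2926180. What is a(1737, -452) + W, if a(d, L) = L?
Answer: -2926632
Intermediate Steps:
a(1737, -452) + W = -452 - 2926180 = -2926632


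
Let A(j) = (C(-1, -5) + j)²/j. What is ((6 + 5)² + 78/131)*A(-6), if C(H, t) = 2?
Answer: -127432/393 ≈ -324.25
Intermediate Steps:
A(j) = (2 + j)²/j
((6 + 5)² + 78/131)*A(-6) = ((6 + 5)² + 78/131)*((2 - 6)²/(-6)) = (11² + 78*(1/131))*(-⅙*(-4)²) = (121 + 78/131)*(-⅙*16) = (15929/131)*(-8/3) = -127432/393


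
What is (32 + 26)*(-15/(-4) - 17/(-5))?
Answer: 4147/10 ≈ 414.70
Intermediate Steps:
(32 + 26)*(-15/(-4) - 17/(-5)) = 58*(-15*(-¼) - 17*(-⅕)) = 58*(15/4 + 17/5) = 58*(143/20) = 4147/10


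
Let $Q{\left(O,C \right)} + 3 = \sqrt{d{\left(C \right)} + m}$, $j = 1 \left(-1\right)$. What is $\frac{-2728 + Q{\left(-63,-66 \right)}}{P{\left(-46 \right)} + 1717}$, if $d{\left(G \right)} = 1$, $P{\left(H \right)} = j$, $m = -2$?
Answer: $- \frac{2731}{1716} + \frac{i}{1716} \approx -1.5915 + 0.00058275 i$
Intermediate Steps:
$j = -1$
$P{\left(H \right)} = -1$
$Q{\left(O,C \right)} = -3 + i$ ($Q{\left(O,C \right)} = -3 + \sqrt{1 - 2} = -3 + \sqrt{-1} = -3 + i$)
$\frac{-2728 + Q{\left(-63,-66 \right)}}{P{\left(-46 \right)} + 1717} = \frac{-2728 - \left(3 - i\right)}{-1 + 1717} = \frac{-2731 + i}{1716} = \left(-2731 + i\right) \frac{1}{1716} = - \frac{2731}{1716} + \frac{i}{1716}$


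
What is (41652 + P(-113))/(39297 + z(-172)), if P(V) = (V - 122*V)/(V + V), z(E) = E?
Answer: 83183/78250 ≈ 1.0630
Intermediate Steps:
P(V) = -121/2 (P(V) = (-121*V)/((2*V)) = (-121*V)*(1/(2*V)) = -121/2)
(41652 + P(-113))/(39297 + z(-172)) = (41652 - 121/2)/(39297 - 172) = (83183/2)/39125 = (83183/2)*(1/39125) = 83183/78250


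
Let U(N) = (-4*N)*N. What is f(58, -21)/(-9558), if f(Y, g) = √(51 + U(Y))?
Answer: -I*√13405/9558 ≈ -0.012113*I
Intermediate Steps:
U(N) = -4*N²
f(Y, g) = √(51 - 4*Y²)
f(58, -21)/(-9558) = √(51 - 4*58²)/(-9558) = √(51 - 4*3364)*(-1/9558) = √(51 - 13456)*(-1/9558) = √(-13405)*(-1/9558) = (I*√13405)*(-1/9558) = -I*√13405/9558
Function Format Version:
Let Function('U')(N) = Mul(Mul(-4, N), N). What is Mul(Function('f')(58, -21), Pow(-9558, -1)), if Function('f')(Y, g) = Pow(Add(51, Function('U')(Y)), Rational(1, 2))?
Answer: Mul(Rational(-1, 9558), I, Pow(13405, Rational(1, 2))) ≈ Mul(-0.012113, I)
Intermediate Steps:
Function('U')(N) = Mul(-4, Pow(N, 2))
Function('f')(Y, g) = Pow(Add(51, Mul(-4, Pow(Y, 2))), Rational(1, 2))
Mul(Function('f')(58, -21), Pow(-9558, -1)) = Mul(Pow(Add(51, Mul(-4, Pow(58, 2))), Rational(1, 2)), Pow(-9558, -1)) = Mul(Pow(Add(51, Mul(-4, 3364)), Rational(1, 2)), Rational(-1, 9558)) = Mul(Pow(Add(51, -13456), Rational(1, 2)), Rational(-1, 9558)) = Mul(Pow(-13405, Rational(1, 2)), Rational(-1, 9558)) = Mul(Mul(I, Pow(13405, Rational(1, 2))), Rational(-1, 9558)) = Mul(Rational(-1, 9558), I, Pow(13405, Rational(1, 2)))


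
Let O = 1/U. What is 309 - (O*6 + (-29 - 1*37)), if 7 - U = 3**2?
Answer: 378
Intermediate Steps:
U = -2 (U = 7 - 1*3**2 = 7 - 1*9 = 7 - 9 = -2)
O = -1/2 (O = 1/(-2) = -1/2 ≈ -0.50000)
309 - (O*6 + (-29 - 1*37)) = 309 - (-1/2*6 + (-29 - 1*37)) = 309 - (-3 + (-29 - 37)) = 309 - (-3 - 66) = 309 - 1*(-69) = 309 + 69 = 378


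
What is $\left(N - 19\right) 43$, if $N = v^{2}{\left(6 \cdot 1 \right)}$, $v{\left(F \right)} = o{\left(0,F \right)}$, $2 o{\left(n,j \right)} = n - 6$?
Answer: $-430$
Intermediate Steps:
$o{\left(n,j \right)} = -3 + \frac{n}{2}$ ($o{\left(n,j \right)} = \frac{n - 6}{2} = \frac{-6 + n}{2} = -3 + \frac{n}{2}$)
$v{\left(F \right)} = -3$ ($v{\left(F \right)} = -3 + \frac{1}{2} \cdot 0 = -3 + 0 = -3$)
$N = 9$ ($N = \left(-3\right)^{2} = 9$)
$\left(N - 19\right) 43 = \left(9 - 19\right) 43 = \left(-10\right) 43 = -430$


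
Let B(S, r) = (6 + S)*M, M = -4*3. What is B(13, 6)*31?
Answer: -7068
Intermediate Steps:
M = -12
B(S, r) = -72 - 12*S (B(S, r) = (6 + S)*(-12) = -72 - 12*S)
B(13, 6)*31 = (-72 - 12*13)*31 = (-72 - 156)*31 = -228*31 = -7068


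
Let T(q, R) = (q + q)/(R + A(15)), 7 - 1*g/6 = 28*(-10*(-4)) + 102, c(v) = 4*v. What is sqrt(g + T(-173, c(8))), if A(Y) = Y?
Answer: 8*I*sqrt(251873)/47 ≈ 85.425*I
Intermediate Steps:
g = -7290 (g = 42 - 6*(28*(-10*(-4)) + 102) = 42 - 6*(28*40 + 102) = 42 - 6*(1120 + 102) = 42 - 6*1222 = 42 - 7332 = -7290)
T(q, R) = 2*q/(15 + R) (T(q, R) = (q + q)/(R + 15) = (2*q)/(15 + R) = 2*q/(15 + R))
sqrt(g + T(-173, c(8))) = sqrt(-7290 + 2*(-173)/(15 + 4*8)) = sqrt(-7290 + 2*(-173)/(15 + 32)) = sqrt(-7290 + 2*(-173)/47) = sqrt(-7290 + 2*(-173)*(1/47)) = sqrt(-7290 - 346/47) = sqrt(-342976/47) = 8*I*sqrt(251873)/47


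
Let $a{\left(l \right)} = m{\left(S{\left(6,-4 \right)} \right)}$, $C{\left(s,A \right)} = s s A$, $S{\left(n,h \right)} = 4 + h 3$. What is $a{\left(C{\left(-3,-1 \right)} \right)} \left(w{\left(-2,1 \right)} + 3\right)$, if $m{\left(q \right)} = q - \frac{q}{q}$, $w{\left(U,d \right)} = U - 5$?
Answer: $36$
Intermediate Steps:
$w{\left(U,d \right)} = -5 + U$
$S{\left(n,h \right)} = 4 + 3 h$
$m{\left(q \right)} = -1 + q$ ($m{\left(q \right)} = q - 1 = -1 + q$)
$C{\left(s,A \right)} = A s^{2}$ ($C{\left(s,A \right)} = s^{2} A = A s^{2}$)
$a{\left(l \right)} = -9$ ($a{\left(l \right)} = -1 + \left(4 + 3 \left(-4\right)\right) = -1 + \left(4 - 12\right) = -1 - 8 = -9$)
$a{\left(C{\left(-3,-1 \right)} \right)} \left(w{\left(-2,1 \right)} + 3\right) = - 9 \left(\left(-5 - 2\right) + 3\right) = - 9 \left(-7 + 3\right) = \left(-9\right) \left(-4\right) = 36$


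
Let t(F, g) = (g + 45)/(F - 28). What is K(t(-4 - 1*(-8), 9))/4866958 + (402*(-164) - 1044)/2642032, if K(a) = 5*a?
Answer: -81494908509/3214664694664 ≈ -0.025351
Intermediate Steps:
t(F, g) = (45 + g)/(-28 + F)
K(t(-4 - 1*(-8), 9))/4866958 + (402*(-164) - 1044)/2642032 = (5*((45 + 9)/(-28 + (-4 - 1*(-8)))))/4866958 + (402*(-164) - 1044)/2642032 = (5*(54/(-28 + (-4 + 8))))*(1/4866958) + (-65928 - 1044)*(1/2642032) = (5*(54/(-28 + 4)))*(1/4866958) - 66972*1/2642032 = (5*(54/(-24)))*(1/4866958) - 16743/660508 = (5*(-1/24*54))*(1/4866958) - 16743/660508 = (5*(-9/4))*(1/4866958) - 16743/660508 = -45/4*1/4866958 - 16743/660508 = -45/19467832 - 16743/660508 = -81494908509/3214664694664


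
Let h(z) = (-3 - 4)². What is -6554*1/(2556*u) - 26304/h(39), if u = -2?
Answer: -67072451/125244 ≈ -535.53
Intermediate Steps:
h(z) = 49 (h(z) = (-7)² = 49)
-6554*1/(2556*u) - 26304/h(39) = -6554/((-2*2556)) - 26304/49 = -6554/(-5112) - 26304*1/49 = -6554*(-1/5112) - 26304/49 = 3277/2556 - 26304/49 = -67072451/125244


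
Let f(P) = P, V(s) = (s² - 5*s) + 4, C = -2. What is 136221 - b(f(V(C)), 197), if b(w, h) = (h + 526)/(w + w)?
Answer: 1634411/12 ≈ 1.3620e+5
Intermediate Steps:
V(s) = 4 + s² - 5*s
b(w, h) = (526 + h)/(2*w) (b(w, h) = (526 + h)/((2*w)) = (526 + h)*(1/(2*w)) = (526 + h)/(2*w))
136221 - b(f(V(C)), 197) = 136221 - (526 + 197)/(2*(4 + (-2)² - 5*(-2))) = 136221 - 723/(2*(4 + 4 + 10)) = 136221 - 723/(2*18) = 136221 - 1*241/12 = 136221 - 241/12 = 1634411/12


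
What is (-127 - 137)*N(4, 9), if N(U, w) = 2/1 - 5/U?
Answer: -198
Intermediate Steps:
N(U, w) = 2 - 5/U (N(U, w) = 2*1 - 5/U = 2 - 5/U)
(-127 - 137)*N(4, 9) = (-127 - 137)*(2 - 5/4) = -264*(2 - 5*1/4) = -264*(2 - 5/4) = -264*3/4 = -198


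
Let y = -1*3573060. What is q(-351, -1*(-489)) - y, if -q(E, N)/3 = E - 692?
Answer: 3576189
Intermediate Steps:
q(E, N) = 2076 - 3*E (q(E, N) = -3*(E - 692) = -3*(-692 + E) = 2076 - 3*E)
y = -3573060
q(-351, -1*(-489)) - y = (2076 - 3*(-351)) - 1*(-3573060) = (2076 + 1053) + 3573060 = 3129 + 3573060 = 3576189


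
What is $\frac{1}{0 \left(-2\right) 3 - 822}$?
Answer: $- \frac{1}{822} \approx -0.0012165$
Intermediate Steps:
$\frac{1}{0 \left(-2\right) 3 - 822} = \frac{1}{0 \cdot 3 - 822} = \frac{1}{0 - 822} = \frac{1}{-822} = - \frac{1}{822}$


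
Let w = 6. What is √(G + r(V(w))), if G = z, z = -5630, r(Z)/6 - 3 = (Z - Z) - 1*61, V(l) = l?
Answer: 7*I*√122 ≈ 77.318*I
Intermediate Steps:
r(Z) = -348 (r(Z) = 18 + 6*((Z - Z) - 1*61) = 18 + 6*(0 - 61) = 18 + 6*(-61) = 18 - 366 = -348)
G = -5630
√(G + r(V(w))) = √(-5630 - 348) = √(-5978) = 7*I*√122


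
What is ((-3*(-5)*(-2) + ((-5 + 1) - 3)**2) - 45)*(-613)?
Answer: 15938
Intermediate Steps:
((-3*(-5)*(-2) + ((-5 + 1) - 3)**2) - 45)*(-613) = ((15*(-2) + (-4 - 3)**2) - 45)*(-613) = ((-30 + (-7)**2) - 45)*(-613) = ((-30 + 49) - 45)*(-613) = (19 - 45)*(-613) = -26*(-613) = 15938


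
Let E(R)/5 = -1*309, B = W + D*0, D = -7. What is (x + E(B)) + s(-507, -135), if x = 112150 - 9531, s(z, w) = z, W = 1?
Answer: 100567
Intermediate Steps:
x = 102619
B = 1 (B = 1 - 7*0 = 1 + 0 = 1)
E(R) = -1545 (E(R) = 5*(-1*309) = 5*(-309) = -1545)
(x + E(B)) + s(-507, -135) = (102619 - 1545) - 507 = 101074 - 507 = 100567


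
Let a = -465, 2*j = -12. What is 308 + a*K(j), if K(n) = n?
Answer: 3098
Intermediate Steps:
j = -6 (j = (½)*(-12) = -6)
308 + a*K(j) = 308 - 465*(-6) = 308 + 2790 = 3098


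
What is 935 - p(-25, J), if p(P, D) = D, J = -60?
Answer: 995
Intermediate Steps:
935 - p(-25, J) = 935 - 1*(-60) = 935 + 60 = 995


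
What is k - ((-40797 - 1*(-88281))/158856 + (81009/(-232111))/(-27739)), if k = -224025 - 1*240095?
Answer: -39558467920615567135/85233220809902 ≈ -4.6412e+5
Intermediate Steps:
k = -464120 (k = -224025 - 240095 = -464120)
k - ((-40797 - 1*(-88281))/158856 + (81009/(-232111))/(-27739)) = -464120 - ((-40797 - 1*(-88281))/158856 + (81009/(-232111))/(-27739)) = -464120 - ((-40797 + 88281)*(1/158856) + (81009*(-1/232111))*(-1/27739)) = -464120 - (47484*(1/158856) - 81009/232111*(-1/27739)) = -464120 - (3957/13238 + 81009/6438527029) = -464120 - 1*25478323850895/85233220809902 = -464120 - 25478323850895/85233220809902 = -39558467920615567135/85233220809902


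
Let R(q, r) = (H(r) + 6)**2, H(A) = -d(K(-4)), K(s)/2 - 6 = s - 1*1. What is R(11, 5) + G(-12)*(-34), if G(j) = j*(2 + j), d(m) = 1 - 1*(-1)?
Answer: -4064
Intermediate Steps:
K(s) = 10 + 2*s (K(s) = 12 + 2*(s - 1*1) = 12 + 2*(s - 1) = 12 + 2*(-1 + s) = 12 + (-2 + 2*s) = 10 + 2*s)
d(m) = 2 (d(m) = 1 + 1 = 2)
H(A) = -2 (H(A) = -1*2 = -2)
R(q, r) = 16 (R(q, r) = (-2 + 6)**2 = 4**2 = 16)
R(11, 5) + G(-12)*(-34) = 16 - 12*(2 - 12)*(-34) = 16 - 12*(-10)*(-34) = 16 + 120*(-34) = 16 - 4080 = -4064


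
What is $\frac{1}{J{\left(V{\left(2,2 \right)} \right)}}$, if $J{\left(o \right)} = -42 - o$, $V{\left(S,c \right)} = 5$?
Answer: $- \frac{1}{47} \approx -0.021277$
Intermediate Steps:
$\frac{1}{J{\left(V{\left(2,2 \right)} \right)}} = \frac{1}{-42 - 5} = \frac{1}{-47} = - \frac{1}{47}$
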